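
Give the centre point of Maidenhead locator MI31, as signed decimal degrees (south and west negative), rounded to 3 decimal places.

Field M=12, I=8: +12·20° lon, +8·10° lat → SW at lon 60°, lat -10°.
Square 3, 1: +3·2° lon, +1·1° lat → SW at lon 66°, lat -9°.
Cell spans 2° lon × 1° lat. Centre is SW corner plus half of each.
latitude -8.500, longitude 67.000.

-8.500, 67.000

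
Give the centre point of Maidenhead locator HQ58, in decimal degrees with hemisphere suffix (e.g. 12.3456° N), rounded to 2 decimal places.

Field H=7, Q=16: +7·20° lon, +16·10° lat → SW at lon -40°, lat 70°.
Square 5, 8: +5·2° lon, +8·1° lat → SW at lon -30°, lat 78°.
Cell spans 2° lon × 1° lat. Centre is SW corner plus half of each.
latitude 78.50° N, longitude 29.00° W.

78.50° N, 29.00° W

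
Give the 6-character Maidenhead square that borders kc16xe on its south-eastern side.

KC26ad

Longitude subsquare x = 23; +1 → 24, wraps to 0 = a, carry into square.
Longitude square 1; +1 → 2.
Latitude subsquare e = 4; −1 → 3 = d.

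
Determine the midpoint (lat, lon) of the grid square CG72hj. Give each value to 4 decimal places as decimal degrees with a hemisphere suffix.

27.6042° S, 125.3750° W

Field C=2, G=6: +2·20° lon, +6·10° lat → SW at lon -140°, lat -30°.
Square 7, 2: +7·2° lon, +2·1° lat → SW at lon -126°, lat -28°.
Subsquare h=7, j=9: +7·0.0833333° lon, +9·0.0416667° lat → SW at lon -125.417°, lat -27.625°.
Cell spans 0.0833333° lon × 0.0416667° lat. Centre is SW corner plus half of each.
latitude 27.6042° S, longitude 125.3750° W.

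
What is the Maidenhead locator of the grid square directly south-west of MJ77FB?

Longitude subsquare f = 5; −1 → 4 = e.
Latitude subsquare b = 1; −1 → 0 = a.

MJ77ea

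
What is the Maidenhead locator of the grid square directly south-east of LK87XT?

LK97as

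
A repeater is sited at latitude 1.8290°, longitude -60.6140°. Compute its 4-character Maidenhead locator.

FJ91

Add 180° to longitude and 90° to latitude: 119.39, 91.83.
Field: lon ⌊119.39/20⌋ = 5 → F; lat ⌊91.83/10⌋ = 9 → J.
Square: lon ⌊19.39/2⌋ = 9; lat ⌊1.83/1⌋ = 1.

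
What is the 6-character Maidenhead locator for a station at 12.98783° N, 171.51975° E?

RK52sx

Shift to the Maidenhead origin (180°W, 90°S): lon 351.5197, lat 102.9878.
Field: 351.5197/20 → 17 → R, 102.9878/10 → 10 → K; chars RK.
Square: 11.5197/2 → 5, 2.9878/1 → 2; chars 52.
Subsquare: 1.5197/0.0833333 → 18 → s, 0.9878/0.0416667 → 23 → x; chars sx.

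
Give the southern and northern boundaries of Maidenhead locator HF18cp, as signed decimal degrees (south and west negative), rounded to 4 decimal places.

Field H=7, F=5: +7·20° lon, +5·10° lat → SW at lon -40°, lat -40°.
Square 1, 8: +1·2° lon, +8·1° lat → SW at lon -38°, lat -32°.
Subsquare c=2, p=15: +2·0.0833333° lon, +15·0.0416667° lat → SW at lon -37.8333°, lat -31.375°.
Cell spans 0.0833333° lon × 0.0416667° lat.
south -31.3750, north -31.3333.

-31.3750, -31.3333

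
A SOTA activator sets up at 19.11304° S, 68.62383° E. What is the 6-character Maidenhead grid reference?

MH40hv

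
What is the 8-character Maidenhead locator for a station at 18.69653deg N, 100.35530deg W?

DK98tq77

Offset from 180°W / 90°S: lon 79.64470°, lat 108.69653°.
Field (20°×10°, letters A–R): 79.64470/20 → 3 → D, 108.69653/10 → 10 → K; chars DK.
Square (2°×1°, digits 0–9): 19.64470/2 → 9, 8.69653/1 → 8; chars 98.
Subsquare (5′×2.5′, letters a–x): 1.64470/0.0833333 → 19 → t, 0.69653/0.0416667 → 16 → q; chars tq.
Extended square (30″×15″, digits 0–9): 0.06137/0.00833333 → 7, 0.02986/0.00416667 → 7; chars 77.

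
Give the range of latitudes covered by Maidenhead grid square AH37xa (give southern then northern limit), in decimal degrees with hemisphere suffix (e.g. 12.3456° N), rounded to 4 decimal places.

13.0000° S, 12.9583° S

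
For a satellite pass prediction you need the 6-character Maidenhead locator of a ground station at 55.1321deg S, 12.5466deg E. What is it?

JD64gu

Add 180° to longitude and 90° to latitude: 192.5466, 34.8679.
Field: lon ⌊192.5466/20⌋ = 9 → J; lat ⌊34.8679/10⌋ = 3 → D.
Square: lon ⌊12.5466/2⌋ = 6; lat ⌊4.8679/1⌋ = 4.
Subsquare: lon ⌊0.5466/0.0833333⌋ = 6 → g; lat ⌊0.8679/0.0416667⌋ = 20 → u.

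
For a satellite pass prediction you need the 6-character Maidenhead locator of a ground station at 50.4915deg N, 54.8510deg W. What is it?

GO20nl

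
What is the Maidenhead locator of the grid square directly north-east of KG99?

LH00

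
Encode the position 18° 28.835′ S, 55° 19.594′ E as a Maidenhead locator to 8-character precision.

Shift to the Maidenhead origin (180°W, 90°S): lon 235.32657, lat 71.51942.
Field (20°×10°, letters A–R): lon ⌊235.32657/20⌋ = 11 → L; lat ⌊71.51942/10⌋ = 7 → H.
Square (2°×1°, digits 0–9): lon ⌊15.32657/2⌋ = 7; lat ⌊1.51942/1⌋ = 1.
Subsquare (5′×2.5′, letters a–x): lon ⌊1.32657/0.0833333⌋ = 15 → p; lat ⌊0.51942/0.0416667⌋ = 12 → m.
Extended square (30″×15″, digits 0–9): lon ⌊0.07657/0.00833333⌋ = 9; lat ⌊0.01942/0.00416667⌋ = 4.

LH71pm94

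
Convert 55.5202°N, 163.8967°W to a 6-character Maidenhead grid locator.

AO85bm

Shift to the Maidenhead origin (180°W, 90°S): lon 16.1033, lat 145.5202.
Field: lon ⌊16.1033/20⌋ = 0 → A; lat ⌊145.5202/10⌋ = 14 → O.
Square: lon ⌊16.1033/2⌋ = 8; lat ⌊5.5202/1⌋ = 5.
Subsquare: lon ⌊0.1033/0.0833333⌋ = 1 → b; lat ⌊0.5202/0.0416667⌋ = 12 → m.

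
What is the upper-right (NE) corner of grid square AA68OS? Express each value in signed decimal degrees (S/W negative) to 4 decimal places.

-81.2083, -166.7500

Field A=0, A=0: +0·20° lon, +0·10° lat → SW at lon -180°, lat -90°.
Square 6, 8: +6·2° lon, +8·1° lat → SW at lon -168°, lat -82°.
Subsquare o=14, s=18: +14·0.0833333° lon, +18·0.0416667° lat → SW at lon -166.833°, lat -81.25°.
Cell spans 0.0833333° lon × 0.0416667° lat. NE corner is SW corner plus one full cell.
latitude -81.2083, longitude -166.7500.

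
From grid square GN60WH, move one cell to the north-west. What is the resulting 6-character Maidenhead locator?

GN60vi

Longitude subsquare w = 22; −1 → 21 = v.
Latitude subsquare h = 7; +1 → 8 = i.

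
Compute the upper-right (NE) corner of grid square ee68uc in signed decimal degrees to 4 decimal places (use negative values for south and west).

Field E=4, E=4: +4·20° lon, +4·10° lat → SW at lon -100°, lat -50°.
Square 6, 8: +6·2° lon, +8·1° lat → SW at lon -88°, lat -42°.
Subsquare u=20, c=2: +20·0.0833333° lon, +2·0.0416667° lat → SW at lon -86.3333°, lat -41.9167°.
Cell spans 0.0833333° lon × 0.0416667° lat. NE corner is SW corner plus one full cell.
latitude -41.8750, longitude -86.2500.

-41.8750, -86.2500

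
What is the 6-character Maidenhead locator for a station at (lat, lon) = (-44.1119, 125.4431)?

Shift to the Maidenhead origin (180°W, 90°S): lon 305.4431, lat 45.8881.
Field: lon ⌊305.4431/20⌋ = 15 → P; lat ⌊45.8881/10⌋ = 4 → E.
Square: lon ⌊5.4431/2⌋ = 2; lat ⌊5.8881/1⌋ = 5.
Subsquare: lon ⌊1.4431/0.0833333⌋ = 17 → r; lat ⌊0.8881/0.0416667⌋ = 21 → v.

PE25rv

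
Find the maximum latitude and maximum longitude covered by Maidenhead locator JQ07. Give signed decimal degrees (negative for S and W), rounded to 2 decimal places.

Field J=9, Q=16: +9·20° lon, +16·10° lat → SW at lon 0°, lat 70°.
Square 0, 7: +0·2° lon, +7·1° lat → SW at lon 0°, lat 77°.
Cell spans 2° lon × 1° lat. NE corner is SW corner plus one full cell.
latitude 78.00, longitude 2.00.

78.00, 2.00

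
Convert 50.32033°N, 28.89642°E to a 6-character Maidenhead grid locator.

Add 180° to longitude and 90° to latitude: 208.8964, 140.3203.
Field: lon ⌊208.8964/20⌋ = 10 → K; lat ⌊140.3203/10⌋ = 14 → O.
Square: lon ⌊8.8964/2⌋ = 4; lat ⌊0.3203/1⌋ = 0.
Subsquare: lon ⌊0.8964/0.0833333⌋ = 10 → k; lat ⌊0.3203/0.0416667⌋ = 7 → h.

KO40kh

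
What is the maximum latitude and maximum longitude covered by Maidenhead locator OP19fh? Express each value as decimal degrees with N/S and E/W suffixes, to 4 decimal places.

69.3333° N, 102.5000° E

Field O=14, P=15: +14·20° lon, +15·10° lat → SW at lon 100°, lat 60°.
Square 1, 9: +1·2° lon, +9·1° lat → SW at lon 102°, lat 69°.
Subsquare f=5, h=7: +5·0.0833333° lon, +7·0.0416667° lat → SW at lon 102.417°, lat 69.2917°.
Cell spans 0.0833333° lon × 0.0416667° lat. NE corner is SW corner plus one full cell.
latitude 69.3333° N, longitude 102.5000° E.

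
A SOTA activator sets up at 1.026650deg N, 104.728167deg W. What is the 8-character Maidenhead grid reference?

DJ71pa26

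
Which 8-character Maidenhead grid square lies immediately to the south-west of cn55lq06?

CN55kq95

Longitude extended square 0; −1 → -1, wraps to 9, carry into subsquare.
Longitude subsquare l = 11; −1 → 10 = k.
Latitude extended square 6; −1 → 5.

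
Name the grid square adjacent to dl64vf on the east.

DL64wf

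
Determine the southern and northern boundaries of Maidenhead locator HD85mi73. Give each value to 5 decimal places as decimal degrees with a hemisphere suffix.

54.65417° S, 54.65000° S

Field H=7, D=3: +7·20° lon, +3·10° lat → SW at lon -40°, lat -60°.
Square 8, 5: +8·2° lon, +5·1° lat → SW at lon -24°, lat -55°.
Subsquare m=12, i=8: +12·0.0833333° lon, +8·0.0416667° lat → SW at lon -23°, lat -54.6667°.
Extended square 7, 3: +7·0.00833333° lon, +3·0.00416667° lat → SW at lon -22.9417°, lat -54.6542°.
Cell spans 0.00833333° lon × 0.00416667° lat.
south 54.65417° S, north 54.65000° S.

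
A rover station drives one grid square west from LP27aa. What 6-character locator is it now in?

Longitude subsquare a = 0; −1 → -1, wraps to 23 = x, carry into square.
Longitude square 2; −1 → 1.
The latitude characters are unchanged.

LP17xa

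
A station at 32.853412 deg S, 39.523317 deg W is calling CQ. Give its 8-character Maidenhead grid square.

HF07fd75

Offset from 180°W / 90°S: lon 140.47668°, lat 57.14659°.
Field: lon ⌊140.47668/20⌋ = 7 → H; lat ⌊57.14659/10⌋ = 5 → F.
Square: lon ⌊0.47668/2⌋ = 0; lat ⌊7.14659/1⌋ = 7.
Subsquare: lon ⌊0.47668/0.0833333⌋ = 5 → f; lat ⌊0.14659/0.0416667⌋ = 3 → d.
Extended square: lon ⌊0.06002/0.00833333⌋ = 7; lat ⌊0.02159/0.00416667⌋ = 5.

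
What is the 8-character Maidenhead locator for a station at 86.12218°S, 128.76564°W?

CA53ov80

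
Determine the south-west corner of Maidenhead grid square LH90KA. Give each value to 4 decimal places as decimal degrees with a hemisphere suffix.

20.0000° S, 58.8333° E

Field L=11, H=7: +11·20° lon, +7·10° lat → SW at lon 40°, lat -20°.
Square 9, 0: +9·2° lon, +0·1° lat → SW at lon 58°, lat -20°.
Subsquare k=10, a=0: +10·0.0833333° lon, +0·0.0416667° lat → SW at lon 58.8333°, lat -20°.
latitude 20.0000° S, longitude 58.8333° E.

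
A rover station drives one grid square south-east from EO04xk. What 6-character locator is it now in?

Longitude subsquare x = 23; +1 → 24, wraps to 0 = a, carry into square.
Longitude square 0; +1 → 1.
Latitude subsquare k = 10; −1 → 9 = j.

EO14aj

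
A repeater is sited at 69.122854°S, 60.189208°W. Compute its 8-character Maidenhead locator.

FC90vv70

Add 180° to longitude and 90° to latitude: 119.81079, 20.87715.
Field: lon ⌊119.81079/20⌋ = 5 → F; lat ⌊20.87715/10⌋ = 2 → C.
Square: lon ⌊19.81079/2⌋ = 9; lat ⌊0.87715/1⌋ = 0.
Subsquare: lon ⌊1.81079/0.0833333⌋ = 21 → v; lat ⌊0.87715/0.0416667⌋ = 21 → v.
Extended square: lon ⌊0.06079/0.00833333⌋ = 7; lat ⌊0.00215/0.00416667⌋ = 0.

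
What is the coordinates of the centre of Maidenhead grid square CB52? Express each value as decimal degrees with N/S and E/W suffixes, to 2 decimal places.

Field C=2, B=1: +2·20° lon, +1·10° lat → SW at lon -140°, lat -80°.
Square 5, 2: +5·2° lon, +2·1° lat → SW at lon -130°, lat -78°.
Cell spans 2° lon × 1° lat. Centre is SW corner plus half of each.
latitude 77.50° S, longitude 129.00° W.

77.50° S, 129.00° W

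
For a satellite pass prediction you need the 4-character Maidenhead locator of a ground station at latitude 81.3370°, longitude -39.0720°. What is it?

Offset from 180°W / 90°S: lon 140.93°, lat 171.34°.
Field: 140.93/20 → 7 → H, 171.34/10 → 17 → R; chars HR.
Square: 0.93/2 → 0, 1.34/1 → 1; chars 01.

HR01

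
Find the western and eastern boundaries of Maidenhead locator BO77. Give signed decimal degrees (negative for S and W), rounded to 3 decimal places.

-146.000, -144.000

Field B=1, O=14: +1·20° lon, +14·10° lat → SW at lon -160°, lat 50°.
Square 7, 7: +7·2° lon, +7·1° lat → SW at lon -146°, lat 57°.
Cell spans 2° lon × 1° lat.
west -146.000, east -144.000.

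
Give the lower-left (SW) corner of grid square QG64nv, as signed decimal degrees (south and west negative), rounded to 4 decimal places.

Field Q=16, G=6: +16·20° lon, +6·10° lat → SW at lon 140°, lat -30°.
Square 6, 4: +6·2° lon, +4·1° lat → SW at lon 152°, lat -26°.
Subsquare n=13, v=21: +13·0.0833333° lon, +21·0.0416667° lat → SW at lon 153.083°, lat -25.125°.
latitude -25.1250, longitude 153.0833.

-25.1250, 153.0833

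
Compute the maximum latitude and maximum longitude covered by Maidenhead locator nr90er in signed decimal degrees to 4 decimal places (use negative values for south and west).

80.7500, 98.4167

Field N=13, R=17: +13·20° lon, +17·10° lat → SW at lon 80°, lat 80°.
Square 9, 0: +9·2° lon, +0·1° lat → SW at lon 98°, lat 80°.
Subsquare e=4, r=17: +4·0.0833333° lon, +17·0.0416667° lat → SW at lon 98.3333°, lat 80.7083°.
Cell spans 0.0833333° lon × 0.0416667° lat. NE corner is SW corner plus one full cell.
latitude 80.7500, longitude 98.4167.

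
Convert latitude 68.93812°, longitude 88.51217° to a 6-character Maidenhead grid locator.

NP48gw

Add 180° to longitude and 90° to latitude: 268.5122, 158.9381.
Field: 268.5122/20 → 13 → N, 158.9381/10 → 15 → P; chars NP.
Square: 8.5122/2 → 4, 8.9381/1 → 8; chars 48.
Subsquare: 0.5122/0.0833333 → 6 → g, 0.9381/0.0416667 → 22 → w; chars gw.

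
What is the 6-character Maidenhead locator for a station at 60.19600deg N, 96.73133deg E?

NP80ie

Offset from 180°W / 90°S: lon 276.7313°, lat 150.1960°.
Field: 276.7313/20 → 13 → N, 150.1960/10 → 15 → P; chars NP.
Square: 16.7313/2 → 8, 0.1960/1 → 0; chars 80.
Subsquare: 0.7313/0.0833333 → 8 → i, 0.1960/0.0416667 → 4 → e; chars ie.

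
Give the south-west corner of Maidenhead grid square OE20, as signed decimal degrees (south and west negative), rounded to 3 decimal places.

-50.000, 104.000

Field O=14, E=4: +14·20° lon, +4·10° lat → SW at lon 100°, lat -50°.
Square 2, 0: +2·2° lon, +0·1° lat → SW at lon 104°, lat -50°.
latitude -50.000, longitude 104.000.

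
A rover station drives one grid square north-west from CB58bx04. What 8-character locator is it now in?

Longitude extended square 0; −1 → -1, wraps to 9, carry into subsquare.
Longitude subsquare b = 1; −1 → 0 = a.
Latitude extended square 4; +1 → 5.

CB58ax95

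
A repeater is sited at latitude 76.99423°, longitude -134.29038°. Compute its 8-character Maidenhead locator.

Shift to the Maidenhead origin (180°W, 90°S): lon 45.70962, lat 166.99423.
Field (20°×10°, letters A–R): lon ⌊45.70962/20⌋ = 2 → C; lat ⌊166.99423/10⌋ = 16 → Q.
Square (2°×1°, digits 0–9): lon ⌊5.70962/2⌋ = 2; lat ⌊6.99423/1⌋ = 6.
Subsquare (5′×2.5′, letters a–x): lon ⌊1.70962/0.0833333⌋ = 20 → u; lat ⌊0.99423/0.0416667⌋ = 23 → x.
Extended square (30″×15″, digits 0–9): lon ⌊0.04295/0.00833333⌋ = 5; lat ⌊0.03590/0.00416667⌋ = 8.

CQ26ux58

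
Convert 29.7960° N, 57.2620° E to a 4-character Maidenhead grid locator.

LL89

Add 180° to longitude and 90° to latitude: 237.26, 119.80.
Field: 237.26/20 → 11 → L, 119.80/10 → 11 → L; chars LL.
Square: 17.26/2 → 8, 9.80/1 → 9; chars 89.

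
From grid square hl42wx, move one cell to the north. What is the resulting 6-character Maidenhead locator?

Latitude subsquare x = 23; +1 → 24, wraps to 0 = a, carry into square.
Latitude square 2; +1 → 3.
The longitude characters are unchanged.

HL43wa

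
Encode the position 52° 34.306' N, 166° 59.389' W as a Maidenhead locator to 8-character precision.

Shift to the Maidenhead origin (180°W, 90°S): lon 13.01018, lat 142.57177.
Field: lon ⌊13.01018/20⌋ = 0 → A; lat ⌊142.57177/10⌋ = 14 → O.
Square: lon ⌊13.01018/2⌋ = 6; lat ⌊2.57177/1⌋ = 2.
Subsquare: lon ⌊1.01018/0.0833333⌋ = 12 → m; lat ⌊0.57177/0.0416667⌋ = 13 → n.
Extended square: lon ⌊0.01018/0.00833333⌋ = 1; lat ⌊0.03010/0.00416667⌋ = 7.

AO62mn17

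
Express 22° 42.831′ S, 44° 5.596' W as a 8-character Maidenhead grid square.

Offset from 180°W / 90°S: lon 135.90673°, lat 67.28615°.
Field (20°×10°, letters A–R): lon ⌊135.90673/20⌋ = 6 → G; lat ⌊67.28615/10⌋ = 6 → G.
Square (2°×1°, digits 0–9): lon ⌊15.90673/2⌋ = 7; lat ⌊7.28615/1⌋ = 7.
Subsquare (5′×2.5′, letters a–x): lon ⌊1.90673/0.0833333⌋ = 22 → w; lat ⌊0.28615/0.0416667⌋ = 6 → g.
Extended square (30″×15″, digits 0–9): lon ⌊0.07340/0.00833333⌋ = 8; lat ⌊0.03615/0.00416667⌋ = 8.

GG77wg88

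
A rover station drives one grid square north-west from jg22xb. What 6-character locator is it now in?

JG22wc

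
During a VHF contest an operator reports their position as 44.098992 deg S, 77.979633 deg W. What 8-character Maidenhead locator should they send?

FE15av26

Offset from 180°W / 90°S: lon 102.02037°, lat 45.90101°.
Field: lon ⌊102.02037/20⌋ = 5 → F; lat ⌊45.90101/10⌋ = 4 → E.
Square: lon ⌊2.02037/2⌋ = 1; lat ⌊5.90101/1⌋ = 5.
Subsquare: lon ⌊0.02037/0.0833333⌋ = 0 → a; lat ⌊0.90101/0.0416667⌋ = 21 → v.
Extended square: lon ⌊0.02037/0.00833333⌋ = 2; lat ⌊0.02601/0.00416667⌋ = 6.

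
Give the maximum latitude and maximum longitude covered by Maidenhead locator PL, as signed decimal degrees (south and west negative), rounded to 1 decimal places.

30.0, 140.0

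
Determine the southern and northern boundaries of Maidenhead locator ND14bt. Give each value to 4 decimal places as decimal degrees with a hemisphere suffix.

Field N=13, D=3: +13·20° lon, +3·10° lat → SW at lon 80°, lat -60°.
Square 1, 4: +1·2° lon, +4·1° lat → SW at lon 82°, lat -56°.
Subsquare b=1, t=19: +1·0.0833333° lon, +19·0.0416667° lat → SW at lon 82.0833°, lat -55.2083°.
Cell spans 0.0833333° lon × 0.0416667° lat.
south 55.2083° S, north 55.1667° S.

55.2083° S, 55.1667° S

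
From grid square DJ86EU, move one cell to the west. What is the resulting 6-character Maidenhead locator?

DJ86du

Longitude subsquare e = 4; −1 → 3 = d.
The latitude characters are unchanged.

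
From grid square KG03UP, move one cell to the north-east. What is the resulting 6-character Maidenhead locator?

Longitude subsquare u = 20; +1 → 21 = v.
Latitude subsquare p = 15; +1 → 16 = q.

KG03vq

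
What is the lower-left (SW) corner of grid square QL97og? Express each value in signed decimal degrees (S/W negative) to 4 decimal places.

Field Q=16, L=11: +16·20° lon, +11·10° lat → SW at lon 140°, lat 20°.
Square 9, 7: +9·2° lon, +7·1° lat → SW at lon 158°, lat 27°.
Subsquare o=14, g=6: +14·0.0833333° lon, +6·0.0416667° lat → SW at lon 159.167°, lat 27.25°.
latitude 27.2500, longitude 159.1667.

27.2500, 159.1667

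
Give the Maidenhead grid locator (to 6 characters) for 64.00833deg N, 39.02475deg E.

KP94ma

Add 180° to longitude and 90° to latitude: 219.0247, 154.0083.
Field (20°×10°, letters A–R): lon ⌊219.0247/20⌋ = 10 → K; lat ⌊154.0083/10⌋ = 15 → P.
Square (2°×1°, digits 0–9): lon ⌊19.0247/2⌋ = 9; lat ⌊4.0083/1⌋ = 4.
Subsquare (5′×2.5′, letters a–x): lon ⌊1.0247/0.0833333⌋ = 12 → m; lat ⌊0.0083/0.0416667⌋ = 0 → a.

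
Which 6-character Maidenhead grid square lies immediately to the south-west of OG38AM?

OG28xl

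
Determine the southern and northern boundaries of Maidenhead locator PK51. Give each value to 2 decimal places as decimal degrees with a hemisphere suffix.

11.00° N, 12.00° N

Field P=15, K=10: +15·20° lon, +10·10° lat → SW at lon 120°, lat 10°.
Square 5, 1: +5·2° lon, +1·1° lat → SW at lon 130°, lat 11°.
Cell spans 2° lon × 1° lat.
south 11.00° N, north 12.00° N.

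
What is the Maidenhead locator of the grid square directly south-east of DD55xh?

DD65ag

Longitude subsquare x = 23; +1 → 24, wraps to 0 = a, carry into square.
Longitude square 5; +1 → 6.
Latitude subsquare h = 7; −1 → 6 = g.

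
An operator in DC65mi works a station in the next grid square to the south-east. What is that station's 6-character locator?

DC65nh

Longitude subsquare m = 12; +1 → 13 = n.
Latitude subsquare i = 8; −1 → 7 = h.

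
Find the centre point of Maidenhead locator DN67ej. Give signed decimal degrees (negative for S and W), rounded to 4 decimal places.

Field D=3, N=13: +3·20° lon, +13·10° lat → SW at lon -120°, lat 40°.
Square 6, 7: +6·2° lon, +7·1° lat → SW at lon -108°, lat 47°.
Subsquare e=4, j=9: +4·0.0833333° lon, +9·0.0416667° lat → SW at lon -107.667°, lat 47.375°.
Cell spans 0.0833333° lon × 0.0416667° lat. Centre is SW corner plus half of each.
latitude 47.3958, longitude -107.6250.

47.3958, -107.6250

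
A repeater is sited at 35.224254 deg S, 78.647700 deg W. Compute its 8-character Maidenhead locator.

FF04qs26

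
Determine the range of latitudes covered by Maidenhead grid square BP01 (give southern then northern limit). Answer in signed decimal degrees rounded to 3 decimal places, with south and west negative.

Field B=1, P=15: +1·20° lon, +15·10° lat → SW at lon -160°, lat 60°.
Square 0, 1: +0·2° lon, +1·1° lat → SW at lon -160°, lat 61°.
Cell spans 2° lon × 1° lat.
south 61.000, north 62.000.

61.000, 62.000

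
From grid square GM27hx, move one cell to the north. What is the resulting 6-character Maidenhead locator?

Latitude subsquare x = 23; +1 → 24, wraps to 0 = a, carry into square.
Latitude square 7; +1 → 8.
The longitude characters are unchanged.

GM28ha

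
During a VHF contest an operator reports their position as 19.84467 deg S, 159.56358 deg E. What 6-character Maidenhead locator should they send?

QH90sd

Offset from 180°W / 90°S: lon 339.5636°, lat 70.1553°.
Field (20°×10°, letters A–R): 339.5636/20 → 16 → Q, 70.1553/10 → 7 → H; chars QH.
Square (2°×1°, digits 0–9): 19.5636/2 → 9, 0.1553/1 → 0; chars 90.
Subsquare (5′×2.5′, letters a–x): 1.5636/0.0833333 → 18 → s, 0.1553/0.0416667 → 3 → d; chars sd.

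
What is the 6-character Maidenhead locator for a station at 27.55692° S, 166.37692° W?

AG62tk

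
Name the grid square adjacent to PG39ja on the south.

PG38jx

Latitude subsquare a = 0; −1 → -1, wraps to 23 = x, carry into square.
Latitude square 9; −1 → 8.
The longitude characters are unchanged.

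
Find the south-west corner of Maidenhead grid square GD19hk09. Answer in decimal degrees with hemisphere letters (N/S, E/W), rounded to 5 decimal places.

50.54583° S, 57.41667° W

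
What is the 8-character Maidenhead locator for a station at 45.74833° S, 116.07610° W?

Add 180° to longitude and 90° to latitude: 63.92390, 44.25167.
Field: 63.92390/20 → 3 → D, 44.25167/10 → 4 → E; chars DE.
Square: 3.92390/2 → 1, 4.25167/1 → 4; chars 14.
Subsquare: 1.92390/0.0833333 → 23 → x, 0.25167/0.0416667 → 6 → g; chars xg.
Extended square: 0.00723/0.00833333 → 0, 0.00167/0.00416667 → 0; chars 00.

DE14xg00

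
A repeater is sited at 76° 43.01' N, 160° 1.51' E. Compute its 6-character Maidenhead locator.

RQ06ar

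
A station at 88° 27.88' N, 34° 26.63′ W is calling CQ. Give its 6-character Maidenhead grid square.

Add 180° to longitude and 90° to latitude: 145.5562, 178.4647.
Field (20°×10°, letters A–R): lon ⌊145.5562/20⌋ = 7 → H; lat ⌊178.4647/10⌋ = 17 → R.
Square (2°×1°, digits 0–9): lon ⌊5.5562/2⌋ = 2; lat ⌊8.4647/1⌋ = 8.
Subsquare (5′×2.5′, letters a–x): lon ⌊1.5562/0.0833333⌋ = 18 → s; lat ⌊0.4647/0.0416667⌋ = 11 → l.

HR28sl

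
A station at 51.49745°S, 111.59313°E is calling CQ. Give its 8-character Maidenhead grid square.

OD58tm10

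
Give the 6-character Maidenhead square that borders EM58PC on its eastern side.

Longitude subsquare p = 15; +1 → 16 = q.
The latitude characters are unchanged.

EM58qc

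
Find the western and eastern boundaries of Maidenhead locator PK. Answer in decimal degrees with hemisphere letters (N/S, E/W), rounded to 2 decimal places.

120.00° E, 140.00° E

Field P=15, K=10: +15·20° lon, +10·10° lat → SW at lon 120°, lat 10°.
Cell spans 20° lon × 10° lat.
west 120.00° E, east 140.00° E.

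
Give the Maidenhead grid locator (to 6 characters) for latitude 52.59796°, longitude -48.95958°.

Offset from 180°W / 90°S: lon 131.0404°, lat 142.5980°.
Field (20°×10°, letters A–R): lon ⌊131.0404/20⌋ = 6 → G; lat ⌊142.5980/10⌋ = 14 → O.
Square (2°×1°, digits 0–9): lon ⌊11.0404/2⌋ = 5; lat ⌊2.5980/1⌋ = 2.
Subsquare (5′×2.5′, letters a–x): lon ⌊1.0404/0.0833333⌋ = 12 → m; lat ⌊0.5980/0.0416667⌋ = 14 → o.

GO52mo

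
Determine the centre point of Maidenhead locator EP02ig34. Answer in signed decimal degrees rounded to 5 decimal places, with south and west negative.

Field E=4, P=15: +4·20° lon, +15·10° lat → SW at lon -100°, lat 60°.
Square 0, 2: +0·2° lon, +2·1° lat → SW at lon -100°, lat 62°.
Subsquare i=8, g=6: +8·0.0833333° lon, +6·0.0416667° lat → SW at lon -99.3333°, lat 62.25°.
Extended square 3, 4: +3·0.00833333° lon, +4·0.00416667° lat → SW at lon -99.3083°, lat 62.2667°.
Cell spans 0.00833333° lon × 0.00416667° lat. Centre is SW corner plus half of each.
latitude 62.26875, longitude -99.30417.

62.26875, -99.30417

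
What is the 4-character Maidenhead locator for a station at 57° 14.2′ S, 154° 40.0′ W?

BD22

Add 180° to longitude and 90° to latitude: 25.33, 32.76.
Field: lon ⌊25.33/20⌋ = 1 → B; lat ⌊32.76/10⌋ = 3 → D.
Square: lon ⌊5.33/2⌋ = 2; lat ⌊2.76/1⌋ = 2.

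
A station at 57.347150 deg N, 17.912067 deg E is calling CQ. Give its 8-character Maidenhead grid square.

Add 180° to longitude and 90° to latitude: 197.91207, 147.34715.
Field (20°×10°, letters A–R): lon ⌊197.91207/20⌋ = 9 → J; lat ⌊147.34715/10⌋ = 14 → O.
Square (2°×1°, digits 0–9): lon ⌊17.91207/2⌋ = 8; lat ⌊7.34715/1⌋ = 7.
Subsquare (5′×2.5′, letters a–x): lon ⌊1.91207/0.0833333⌋ = 22 → w; lat ⌊0.34715/0.0416667⌋ = 8 → i.
Extended square (30″×15″, digits 0–9): lon ⌊0.07873/0.00833333⌋ = 9; lat ⌊0.01382/0.00416667⌋ = 3.

JO87wi93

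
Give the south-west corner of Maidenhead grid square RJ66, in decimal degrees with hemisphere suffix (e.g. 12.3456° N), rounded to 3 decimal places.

6.000° N, 172.000° E

Field R=17, J=9: +17·20° lon, +9·10° lat → SW at lon 160°, lat 0°.
Square 6, 6: +6·2° lon, +6·1° lat → SW at lon 172°, lat 6°.
latitude 6.000° N, longitude 172.000° E.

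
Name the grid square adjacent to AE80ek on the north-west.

AE80dl

Longitude subsquare e = 4; −1 → 3 = d.
Latitude subsquare k = 10; +1 → 11 = l.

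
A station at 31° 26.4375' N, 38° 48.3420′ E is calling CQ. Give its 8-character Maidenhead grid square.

KM91jk65

Offset from 180°W / 90°S: lon 218.80570°, lat 121.44062°.
Field: lon ⌊218.80570/20⌋ = 10 → K; lat ⌊121.44062/10⌋ = 12 → M.
Square: lon ⌊18.80570/2⌋ = 9; lat ⌊1.44062/1⌋ = 1.
Subsquare: lon ⌊0.80570/0.0833333⌋ = 9 → j; lat ⌊0.44062/0.0416667⌋ = 10 → k.
Extended square: lon ⌊0.05570/0.00833333⌋ = 6; lat ⌊0.02396/0.00416667⌋ = 5.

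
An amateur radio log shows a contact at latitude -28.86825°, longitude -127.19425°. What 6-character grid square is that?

CG61jd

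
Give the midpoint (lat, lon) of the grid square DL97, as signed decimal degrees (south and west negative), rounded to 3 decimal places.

Field D=3, L=11: +3·20° lon, +11·10° lat → SW at lon -120°, lat 20°.
Square 9, 7: +9·2° lon, +7·1° lat → SW at lon -102°, lat 27°.
Cell spans 2° lon × 1° lat. Centre is SW corner plus half of each.
latitude 27.500, longitude -101.000.

27.500, -101.000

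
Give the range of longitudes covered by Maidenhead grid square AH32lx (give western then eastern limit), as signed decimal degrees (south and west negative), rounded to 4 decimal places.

-173.0833, -173.0000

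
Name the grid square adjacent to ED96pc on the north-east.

ED96qd

Longitude subsquare p = 15; +1 → 16 = q.
Latitude subsquare c = 2; +1 → 3 = d.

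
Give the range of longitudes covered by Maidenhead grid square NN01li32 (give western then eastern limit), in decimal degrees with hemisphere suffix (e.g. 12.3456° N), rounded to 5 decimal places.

80.94167° E, 80.95000° E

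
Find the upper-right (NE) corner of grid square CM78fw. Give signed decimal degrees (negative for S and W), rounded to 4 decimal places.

38.9583, -125.5000

Field C=2, M=12: +2·20° lon, +12·10° lat → SW at lon -140°, lat 30°.
Square 7, 8: +7·2° lon, +8·1° lat → SW at lon -126°, lat 38°.
Subsquare f=5, w=22: +5·0.0833333° lon, +22·0.0416667° lat → SW at lon -125.583°, lat 38.9167°.
Cell spans 0.0833333° lon × 0.0416667° lat. NE corner is SW corner plus one full cell.
latitude 38.9583, longitude -125.5000.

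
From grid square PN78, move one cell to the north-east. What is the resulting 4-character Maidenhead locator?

Longitude square 7; +1 → 8.
Latitude square 8; +1 → 9.

PN89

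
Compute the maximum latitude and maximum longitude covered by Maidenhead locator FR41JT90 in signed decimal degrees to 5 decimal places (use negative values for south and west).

Field F=5, R=17: +5·20° lon, +17·10° lat → SW at lon -80°, lat 80°.
Square 4, 1: +4·2° lon, +1·1° lat → SW at lon -72°, lat 81°.
Subsquare j=9, t=19: +9·0.0833333° lon, +19·0.0416667° lat → SW at lon -71.25°, lat 81.7917°.
Extended square 9, 0: +9·0.00833333° lon, +0·0.00416667° lat → SW at lon -71.175°, lat 81.7917°.
Cell spans 0.00833333° lon × 0.00416667° lat. NE corner is SW corner plus one full cell.
latitude 81.79583, longitude -71.16667.

81.79583, -71.16667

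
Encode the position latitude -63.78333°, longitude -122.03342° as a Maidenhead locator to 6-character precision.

Offset from 180°W / 90°S: lon 57.9666°, lat 26.2167°.
Field: lon ⌊57.9666/20⌋ = 2 → C; lat ⌊26.2167/10⌋ = 2 → C.
Square: lon ⌊17.9666/2⌋ = 8; lat ⌊6.2167/1⌋ = 6.
Subsquare: lon ⌊1.9666/0.0833333⌋ = 23 → x; lat ⌊0.2167/0.0416667⌋ = 5 → f.

CC86xf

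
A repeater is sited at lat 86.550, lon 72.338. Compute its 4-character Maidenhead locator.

Add 180° to longitude and 90° to latitude: 252.34, 176.55.
Field (20°×10°, letters A–R): 252.34/20 → 12 → M, 176.55/10 → 17 → R; chars MR.
Square (2°×1°, digits 0–9): 12.34/2 → 6, 6.55/1 → 6; chars 66.

MR66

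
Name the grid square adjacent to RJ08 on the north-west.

Longitude square 0; −1 → -1, wraps to 9, carry into field.
Longitude field R = 17; −1 → 16 = Q.
Latitude square 8; +1 → 9.

QJ99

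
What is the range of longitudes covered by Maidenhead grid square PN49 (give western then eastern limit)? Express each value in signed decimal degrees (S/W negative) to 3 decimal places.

128.000, 130.000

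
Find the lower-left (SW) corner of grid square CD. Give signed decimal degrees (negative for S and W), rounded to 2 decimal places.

Field C=2, D=3: +2·20° lon, +3·10° lat → SW at lon -140°, lat -60°.
latitude -60.00, longitude -140.00.

-60.00, -140.00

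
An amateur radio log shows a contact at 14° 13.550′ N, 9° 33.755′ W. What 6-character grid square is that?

IK54ff

Offset from 180°W / 90°S: lon 170.4374°, lat 104.2258°.
Field (20°×10°, letters A–R): lon ⌊170.4374/20⌋ = 8 → I; lat ⌊104.2258/10⌋ = 10 → K.
Square (2°×1°, digits 0–9): lon ⌊10.4374/2⌋ = 5; lat ⌊4.2258/1⌋ = 4.
Subsquare (5′×2.5′, letters a–x): lon ⌊0.4374/0.0833333⌋ = 5 → f; lat ⌊0.2258/0.0416667⌋ = 5 → f.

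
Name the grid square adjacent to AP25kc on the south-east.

AP25lb

Longitude subsquare k = 10; +1 → 11 = l.
Latitude subsquare c = 2; −1 → 1 = b.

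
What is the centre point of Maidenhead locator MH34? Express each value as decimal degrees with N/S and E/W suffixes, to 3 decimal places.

15.500° S, 67.000° E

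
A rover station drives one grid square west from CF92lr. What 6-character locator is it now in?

Longitude subsquare l = 11; −1 → 10 = k.
The latitude characters are unchanged.

CF92kr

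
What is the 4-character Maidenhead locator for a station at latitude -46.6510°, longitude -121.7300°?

CE93

Offset from 180°W / 90°S: lon 58.27°, lat 43.35°.
Field: lon ⌊58.27/20⌋ = 2 → C; lat ⌊43.35/10⌋ = 4 → E.
Square: lon ⌊18.27/2⌋ = 9; lat ⌊3.35/1⌋ = 3.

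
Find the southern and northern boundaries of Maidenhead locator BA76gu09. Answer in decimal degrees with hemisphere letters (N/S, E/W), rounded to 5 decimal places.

Field B=1, A=0: +1·20° lon, +0·10° lat → SW at lon -160°, lat -90°.
Square 7, 6: +7·2° lon, +6·1° lat → SW at lon -146°, lat -84°.
Subsquare g=6, u=20: +6·0.0833333° lon, +20·0.0416667° lat → SW at lon -145.5°, lat -83.1667°.
Extended square 0, 9: +0·0.00833333° lon, +9·0.00416667° lat → SW at lon -145.5°, lat -83.1292°.
Cell spans 0.00833333° lon × 0.00416667° lat.
south 83.12917° S, north 83.12500° S.

83.12917° S, 83.12500° S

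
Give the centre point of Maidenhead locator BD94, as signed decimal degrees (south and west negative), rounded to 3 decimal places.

-55.500, -141.000

Field B=1, D=3: +1·20° lon, +3·10° lat → SW at lon -160°, lat -60°.
Square 9, 4: +9·2° lon, +4·1° lat → SW at lon -142°, lat -56°.
Cell spans 2° lon × 1° lat. Centre is SW corner plus half of each.
latitude -55.500, longitude -141.000.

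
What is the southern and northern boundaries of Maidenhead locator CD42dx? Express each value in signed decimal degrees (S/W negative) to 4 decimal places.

Field C=2, D=3: +2·20° lon, +3·10° lat → SW at lon -140°, lat -60°.
Square 4, 2: +4·2° lon, +2·1° lat → SW at lon -132°, lat -58°.
Subsquare d=3, x=23: +3·0.0833333° lon, +23·0.0416667° lat → SW at lon -131.75°, lat -57.0417°.
Cell spans 0.0833333° lon × 0.0416667° lat.
south -57.0417, north -57.0000.

-57.0417, -57.0000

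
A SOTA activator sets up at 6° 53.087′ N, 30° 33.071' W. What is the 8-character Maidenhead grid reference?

HJ46rv32

Offset from 180°W / 90°S: lon 149.44882°, lat 96.88478°.
Field (20°×10°, letters A–R): 149.44882/20 → 7 → H, 96.88478/10 → 9 → J; chars HJ.
Square (2°×1°, digits 0–9): 9.44882/2 → 4, 6.88478/1 → 6; chars 46.
Subsquare (5′×2.5′, letters a–x): 1.44882/0.0833333 → 17 → r, 0.88478/0.0416667 → 21 → v; chars rv.
Extended square (30″×15″, digits 0–9): 0.03215/0.00833333 → 3, 0.00978/0.00416667 → 2; chars 32.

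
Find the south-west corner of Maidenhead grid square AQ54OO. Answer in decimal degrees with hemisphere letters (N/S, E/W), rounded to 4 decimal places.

Field A=0, Q=16: +0·20° lon, +16·10° lat → SW at lon -180°, lat 70°.
Square 5, 4: +5·2° lon, +4·1° lat → SW at lon -170°, lat 74°.
Subsquare o=14, o=14: +14·0.0833333° lon, +14·0.0416667° lat → SW at lon -168.833°, lat 74.5833°.
latitude 74.5833° N, longitude 168.8333° W.

74.5833° N, 168.8333° W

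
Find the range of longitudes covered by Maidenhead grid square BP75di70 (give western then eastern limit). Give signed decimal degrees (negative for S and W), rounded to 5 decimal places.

-145.69167, -145.68333

Field B=1, P=15: +1·20° lon, +15·10° lat → SW at lon -160°, lat 60°.
Square 7, 5: +7·2° lon, +5·1° lat → SW at lon -146°, lat 65°.
Subsquare d=3, i=8: +3·0.0833333° lon, +8·0.0416667° lat → SW at lon -145.75°, lat 65.3333°.
Extended square 7, 0: +7·0.00833333° lon, +0·0.00416667° lat → SW at lon -145.692°, lat 65.3333°.
Cell spans 0.00833333° lon × 0.00416667° lat.
west -145.69167, east -145.68333.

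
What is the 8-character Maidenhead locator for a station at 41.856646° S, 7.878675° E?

JE38wd54

Add 180° to longitude and 90° to latitude: 187.87867, 48.14335.
Field (20°×10°, letters A–R): 187.87867/20 → 9 → J, 48.14335/10 → 4 → E; chars JE.
Square (2°×1°, digits 0–9): 7.87867/2 → 3, 8.14335/1 → 8; chars 38.
Subsquare (5′×2.5′, letters a–x): 1.87867/0.0833333 → 22 → w, 0.14335/0.0416667 → 3 → d; chars wd.
Extended square (30″×15″, digits 0–9): 0.04534/0.00833333 → 5, 0.01835/0.00416667 → 4; chars 54.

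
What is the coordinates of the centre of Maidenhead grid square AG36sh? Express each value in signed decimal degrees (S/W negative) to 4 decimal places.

-23.6875, -172.4583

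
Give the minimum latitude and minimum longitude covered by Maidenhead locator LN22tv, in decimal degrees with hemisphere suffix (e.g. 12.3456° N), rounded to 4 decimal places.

42.8750° N, 45.5833° E

Field L=11, N=13: +11·20° lon, +13·10° lat → SW at lon 40°, lat 40°.
Square 2, 2: +2·2° lon, +2·1° lat → SW at lon 44°, lat 42°.
Subsquare t=19, v=21: +19·0.0833333° lon, +21·0.0416667° lat → SW at lon 45.5833°, lat 42.875°.
latitude 42.8750° N, longitude 45.5833° E.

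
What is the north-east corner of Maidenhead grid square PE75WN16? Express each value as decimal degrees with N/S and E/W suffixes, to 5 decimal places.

44.42917° S, 135.85000° E

Field P=15, E=4: +15·20° lon, +4·10° lat → SW at lon 120°, lat -50°.
Square 7, 5: +7·2° lon, +5·1° lat → SW at lon 134°, lat -45°.
Subsquare w=22, n=13: +22·0.0833333° lon, +13·0.0416667° lat → SW at lon 135.833°, lat -44.4583°.
Extended square 1, 6: +1·0.00833333° lon, +6·0.00416667° lat → SW at lon 135.842°, lat -44.4333°.
Cell spans 0.00833333° lon × 0.00416667° lat. NE corner is SW corner plus one full cell.
latitude 44.42917° S, longitude 135.85000° E.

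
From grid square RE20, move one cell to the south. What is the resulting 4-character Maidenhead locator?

Latitude square 0; −1 → -1, wraps to 9, carry into field.
Latitude field E = 4; −1 → 3 = D.
The longitude characters are unchanged.

RD29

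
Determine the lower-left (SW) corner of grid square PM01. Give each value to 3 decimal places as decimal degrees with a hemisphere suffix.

31.000° N, 120.000° E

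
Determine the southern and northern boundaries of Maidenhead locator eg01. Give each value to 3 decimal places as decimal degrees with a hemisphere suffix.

29.000° S, 28.000° S

Field E=4, G=6: +4·20° lon, +6·10° lat → SW at lon -100°, lat -30°.
Square 0, 1: +0·2° lon, +1·1° lat → SW at lon -100°, lat -29°.
Cell spans 2° lon × 1° lat.
south 29.000° S, north 28.000° S.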